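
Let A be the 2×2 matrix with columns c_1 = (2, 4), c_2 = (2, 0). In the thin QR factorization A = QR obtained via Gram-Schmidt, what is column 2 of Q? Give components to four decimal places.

q_1 = c_1/‖c_1‖ = (2, 4)/4.4721 = (0.4472, 0.8944).
r_{12} = q_1·c_2 = 0.8944.
u_2 = c_2 − 0.8944·q_1 = (1.6000, -0.8000).
‖u_2‖ = 1.7889, so q_2 = (0.8944, -0.4472).

q_2 = (0.8944, -0.4472)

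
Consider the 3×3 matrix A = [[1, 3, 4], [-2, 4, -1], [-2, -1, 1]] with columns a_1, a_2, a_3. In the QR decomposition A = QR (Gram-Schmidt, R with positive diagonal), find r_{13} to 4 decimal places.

r_{13} = 1.3333

a_1 = (1, -2, -2); ‖a_1‖ = 3.0000, so q_1 = (0.3333, -0.6667, -0.6667).
r_{13} = q_1·a_3 = 1.3333.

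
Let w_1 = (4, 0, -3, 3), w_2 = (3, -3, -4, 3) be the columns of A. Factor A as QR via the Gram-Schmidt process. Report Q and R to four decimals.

e_1 = w_1/‖w_1‖ = (4, 0, -3, 3)/5.8310 = (0.6860, 0.0000, -0.5145, 0.5145).
r_{12} = e_1·w_2 = 5.6595.
u_2 = w_2 − 5.6595·e_1 = (-0.8824, -3.0000, -1.0882, 0.0882).
‖u_2‖ = 3.3122, so e_2 = (-0.2664, -0.9057, -0.3286, 0.0266).

Q = [[0.6860, -0.2664], [0.0000, -0.9057], [-0.5145, -0.3286], [0.5145, 0.0266]], R = [[5.8310, 5.6595], [0.0000, 3.3122]]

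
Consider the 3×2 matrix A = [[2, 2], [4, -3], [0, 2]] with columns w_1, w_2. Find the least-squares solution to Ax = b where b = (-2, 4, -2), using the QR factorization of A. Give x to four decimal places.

q_1 = w_1/‖w_1‖ = (2, 4, 0)/4.4721 = (0.4472, 0.8944, 0.0000).
r_{12} = q_1·w_2 = -1.7889.
u_2 = w_2 + 1.7889·q_1 = (2.8000, -1.4000, 2.0000).
‖u_2‖ = 3.7148, so q_2 = (0.7537, -0.3769, 0.5384).
Qᵀb = (2.6833, -4.0917).
Back-substitute: x_2 = -4.0917/3.7148 = -1.1014.
x_1 = (2.6833 + 1.7889·(-1.1014))/4.4721 = 0.1594.

x = (0.1594, -1.1014)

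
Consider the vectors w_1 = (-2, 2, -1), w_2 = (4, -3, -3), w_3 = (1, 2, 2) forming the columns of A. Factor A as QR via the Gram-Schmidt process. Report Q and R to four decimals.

Q = [[-0.6667, 0.3431, 0.6617], [0.6667, -0.1225, 0.7352], [-0.3333, -0.9313, 0.1470]], R = [[3.0000, -3.6667, 0.0000], [0.0000, 4.5338, -1.7645], [0.0000, 0.0000, 2.4262]]

w_1 = (-2, 2, -1); ‖w_1‖ = 3.0000, so e_1 = (-0.6667, 0.6667, -0.3333).
e_1·w_2 = (-0.6667)·4 + 0.6667·(-3) + (-0.3333)·(-3) = -3.6667.
u_2 = w_2 + 3.6667·e_1 = (1.5556, -0.5556, -4.2222).
‖u_2‖ = 4.5338, so e_2 = (0.3431, -0.1225, -0.9313).
e_1·w_3 = (-0.6667)·1 + 0.6667·2 + (-0.3333)·2 = 0.0000; e_2·w_3 = 0.3431·1 + (-0.1225)·2 + (-0.9313)·2 = -1.7645.
u_3 = w_3 + 0.0000·e_1 + 1.7645·e_2 = (1.6054, 1.7838, 0.3568).
‖u_3‖ = 2.4262, so e_3 = (0.6617, 0.7352, 0.1470).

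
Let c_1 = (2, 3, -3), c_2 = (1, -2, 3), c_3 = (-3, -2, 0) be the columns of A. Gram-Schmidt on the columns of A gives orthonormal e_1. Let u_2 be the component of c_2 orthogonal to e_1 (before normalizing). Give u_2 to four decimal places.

u_2 = (2.1818, -0.2273, 1.2273)

e_1 = c_1/‖c_1‖ = (2, 3, -3)/4.6904 = (0.4264, 0.6396, -0.6396).
r_{12} = e_1·c_2 = -2.7716.
u_2 = c_2 + 2.7716·e_1 = (2.1818, -0.2273, 1.2273).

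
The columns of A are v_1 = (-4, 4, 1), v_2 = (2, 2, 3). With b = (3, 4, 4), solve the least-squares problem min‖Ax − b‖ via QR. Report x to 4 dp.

x = (0.1051, 1.5109)

v_1 = (-4, 4, 1); ‖v_1‖ = 5.7446, so e_1 = (-0.6963, 0.6963, 0.1741).
e_1·v_2 = (-0.6963)·2 + 0.6963·2 + 0.1741·3 = 0.5222.
u_2 = v_2 − 0.5222·e_1 = (2.3636, 1.6364, 2.9091).
‖u_2‖ = 4.0899, so e_2 = (0.5779, 0.4001, 0.7113).
Qᵀb = (1.3926, 6.1793).
Back-substitute: x_2 = 6.1793/4.0899 = 1.5109.
x_1 = (1.3926 − 0.5222·1.5109)/5.7446 = 0.1051.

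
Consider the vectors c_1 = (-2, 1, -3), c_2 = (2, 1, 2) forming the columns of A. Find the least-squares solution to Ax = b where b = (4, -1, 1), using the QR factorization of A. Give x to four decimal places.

x = (-0.6000, 0.4000)

c_1 = (-2, 1, -3); ‖c_1‖ = 3.7417, so e_1 = (-0.5345, 0.2673, -0.8018).
e_1·c_2 = (-0.5345)·2 + 0.2673·1 + (-0.8018)·2 = -2.4054.
u_2 = c_2 + 2.4054·e_1 = (0.7143, 1.6429, 0.0714).
‖u_2‖ = 1.7928, so e_2 = (0.3984, 0.9163, 0.0398).
Qᵀb = (-3.2071, 0.7171).
Back-substitute: x_2 = 0.7171/1.7928 = 0.4000.
x_1 = (-3.2071 + 2.4054·0.4000)/3.7417 = -0.6000.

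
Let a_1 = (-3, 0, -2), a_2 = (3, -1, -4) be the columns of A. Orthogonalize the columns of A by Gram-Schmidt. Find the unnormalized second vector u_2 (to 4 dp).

e_1 = a_1/‖a_1‖ = (-3, 0, -2)/3.6056 = (-0.8321, 0.0000, -0.5547).
r_{12} = e_1·a_2 = -0.2774.
u_2 = a_2 + 0.2774·e_1 = (2.7692, -1.0000, -4.1538).

u_2 = (2.7692, -1.0000, -4.1538)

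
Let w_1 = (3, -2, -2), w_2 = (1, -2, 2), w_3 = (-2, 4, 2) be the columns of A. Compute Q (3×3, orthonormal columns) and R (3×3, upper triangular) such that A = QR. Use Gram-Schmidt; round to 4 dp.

e_1 = w_1/‖w_1‖ = (3, -2, -2)/4.1231 = (0.7276, -0.4851, -0.4851).
r_{12} = e_1·w_2 = 0.7276.
u_2 = w_2 − 0.7276·e_1 = (0.4706, -1.6471, 2.3529).
‖u_2‖ = 2.9104, so e_2 = (0.1617, -0.5659, 0.8085).
r_{13} = e_1·w_3 = -4.3656; r_{23} = e_2·w_3 = -0.9701.
u_3 = w_3 + 4.3656·e_1 + 0.9701·e_2 = (1.3333, 1.3333, 0.6667).
‖u_3‖ = 2.0000, so e_3 = (0.6667, 0.6667, 0.3333).

Q = [[0.7276, 0.1617, 0.6667], [-0.4851, -0.5659, 0.6667], [-0.4851, 0.8085, 0.3333]], R = [[4.1231, 0.7276, -4.3656], [0.0000, 2.9104, -0.9701], [0.0000, 0.0000, 2.0000]]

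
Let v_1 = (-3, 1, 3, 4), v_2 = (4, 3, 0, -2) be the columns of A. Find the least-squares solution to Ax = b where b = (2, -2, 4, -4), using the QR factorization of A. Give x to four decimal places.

v_1 = (-3, 1, 3, 4); ‖v_1‖ = 5.9161, so q_1 = (-0.5071, 0.1690, 0.5071, 0.6761).
q_1·v_2 = (-0.5071)·4 + 0.1690·3 + 0.5071·0 + 0.6761·(-2) = -2.8735.
u_2 = v_2 + 2.8735·q_1 = (2.5429, 3.4857, 1.4571, -0.0571).
‖u_2‖ = 4.5544, so q_2 = (0.5583, 0.7653, 0.3199, -0.0125).
Qᵀb = (-2.0284, 0.9159).
Back-substitute: x_2 = 0.9159/4.5544 = 0.2011.
x_1 = (-2.0284 + 2.8735·0.2011)/5.9161 = -0.2452.

x = (-0.2452, 0.2011)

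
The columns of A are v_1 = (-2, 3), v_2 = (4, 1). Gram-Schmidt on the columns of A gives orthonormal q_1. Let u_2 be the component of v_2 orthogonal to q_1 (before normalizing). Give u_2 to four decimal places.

u_2 = (3.2308, 2.1538)

q_1 = v_1/‖v_1‖ = (-2, 3)/3.6056 = (-0.5547, 0.8321).
r_{12} = q_1·v_2 = -1.3868.
u_2 = v_2 + 1.3868·q_1 = (3.2308, 2.1538).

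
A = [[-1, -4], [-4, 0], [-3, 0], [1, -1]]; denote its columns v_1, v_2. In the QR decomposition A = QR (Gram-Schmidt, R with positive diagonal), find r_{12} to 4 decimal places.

v_1 = (-1, -4, -3, 1); ‖v_1‖ = 5.1962, so e_1 = (-0.1925, -0.7698, -0.5774, 0.1925).
r_{12} = e_1·v_2 = 0.5774.

r_{12} = 0.5774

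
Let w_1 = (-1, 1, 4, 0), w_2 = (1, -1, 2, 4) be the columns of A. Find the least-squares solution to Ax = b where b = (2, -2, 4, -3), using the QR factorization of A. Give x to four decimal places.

w_1 = (-1, 1, 4, 0); ‖w_1‖ = 4.2426, so q_1 = (-0.2357, 0.2357, 0.9428, 0.0000).
q_1·w_2 = (-0.2357)·1 + 0.2357·(-1) + 0.9428·2 + 0.0000·4 = 1.4142.
u_2 = w_2 − 1.4142·q_1 = (1.3333, -1.3333, 0.6667, 4.0000).
‖u_2‖ = 4.4721, so q_2 = (0.2981, -0.2981, 0.1491, 0.8944).
Qᵀb = (2.8284, -0.8944).
Back-substitute: x_2 = -0.8944/4.4721 = -0.2000.
x_1 = (2.8284 − 1.4142·(-0.2000))/4.2426 = 0.7333.

x = (0.7333, -0.2000)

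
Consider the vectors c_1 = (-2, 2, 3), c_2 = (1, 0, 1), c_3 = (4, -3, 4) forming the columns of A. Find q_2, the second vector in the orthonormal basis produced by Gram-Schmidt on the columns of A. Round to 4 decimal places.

q_2 = (0.8022, -0.0844, 0.5911)

c_1 = (-2, 2, 3); ‖c_1‖ = 4.1231, so q_1 = (-0.4851, 0.4851, 0.7276).
q_1·c_2 = (-0.4851)·1 + 0.4851·0 + 0.7276·1 = 0.2425.
u_2 = c_2 − 0.2425·q_1 = (1.1176, -0.1176, 0.8235).
‖u_2‖ = 1.3933, so q_2 = (0.8022, -0.0844, 0.5911).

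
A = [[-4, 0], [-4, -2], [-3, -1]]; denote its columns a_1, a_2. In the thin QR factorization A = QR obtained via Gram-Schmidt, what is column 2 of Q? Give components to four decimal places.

q_2 = (0.7498, -0.6475, -0.1363)

q_1 = a_1/‖a_1‖ = (-4, -4, -3)/6.4031 = (-0.6247, -0.6247, -0.4685).
r_{12} = q_1·a_2 = 1.7179.
u_2 = a_2 − 1.7179·q_1 = (1.0732, -0.9268, -0.1951).
‖u_2‖ = 1.4314, so q_2 = (0.7498, -0.6475, -0.1363).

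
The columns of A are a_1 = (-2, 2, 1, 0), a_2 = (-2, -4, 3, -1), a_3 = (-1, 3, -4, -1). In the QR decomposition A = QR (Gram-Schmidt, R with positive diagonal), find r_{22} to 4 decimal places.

r_{22} = 5.4671

e_1 = a_1/‖a_1‖ = (-2, 2, 1, 0)/3.0000 = (-0.6667, 0.6667, 0.3333, 0.0000).
r_{12} = e_1·a_2 = -0.3333.
u_2 = a_2 + 0.3333·e_1 = (-2.2222, -3.7778, 3.1111, -1.0000).
r_{22} = ‖u_2‖ = 5.4671.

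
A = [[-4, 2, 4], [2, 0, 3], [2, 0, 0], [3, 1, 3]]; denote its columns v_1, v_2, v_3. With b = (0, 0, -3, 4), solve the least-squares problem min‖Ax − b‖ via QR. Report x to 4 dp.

x = (0.3784, 1.3096, -0.0596)

e_1 = v_1/‖v_1‖ = (-4, 2, 2, 3)/5.7446 = (-0.6963, 0.3482, 0.3482, 0.5222).
r_{12} = e_1·v_2 = -0.8704.
u_2 = v_2 + 0.8704·e_1 = (1.3939, 0.3030, 0.3030, 1.4545).
‖u_2‖ = 2.0597, so e_2 = (0.6768, 0.1471, 0.1471, 0.7062).
r_{13} = e_1·v_3 = -0.1741; r_{23} = e_2·v_3 = 5.2670.
u_3 = v_3 + 0.1741·e_1 − 5.2670·e_2 = (0.3143, 2.2857, -0.7143, -0.6286).
‖u_3‖ = 2.4957, so e_3 = (0.1259, 0.9159, -0.2862, -0.2519).
Qᵀb = (1.0445, 2.3834, -0.1488).
Back-substitute: x_3 = -0.1488/2.4957 = -0.0596.
x_2 = (2.3834 − 5.2670·(-0.0596))/2.0597 = 1.3096.
x_1 = (1.0445 + 0.8704·1.3096 + 0.1741·(-0.0596))/5.7446 = 0.3784.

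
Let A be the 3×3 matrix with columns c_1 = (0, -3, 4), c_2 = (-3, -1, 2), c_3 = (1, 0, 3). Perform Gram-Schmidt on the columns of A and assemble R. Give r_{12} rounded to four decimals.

c_1 = (0, -3, 4); ‖c_1‖ = 5.0000, so q_1 = (0.0000, -0.6000, 0.8000).
r_{12} = q_1·c_2 = 2.2000.

r_{12} = 2.2000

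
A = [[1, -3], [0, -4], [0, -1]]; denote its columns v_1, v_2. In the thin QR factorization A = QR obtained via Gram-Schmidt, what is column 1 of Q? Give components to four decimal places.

q_1 = (1.0000, 0.0000, 0.0000)

v_1 = (1, 0, 0); ‖v_1‖ = 1.0000, so q_1 = (1.0000, 0.0000, 0.0000).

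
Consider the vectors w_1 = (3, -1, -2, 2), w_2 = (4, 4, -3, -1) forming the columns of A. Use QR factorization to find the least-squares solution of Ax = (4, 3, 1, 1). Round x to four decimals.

w_1 = (3, -1, -2, 2); ‖w_1‖ = 4.2426, so q_1 = (0.7071, -0.2357, -0.4714, 0.4714).
q_1·w_2 = 0.7071·4 + (-0.2357)·4 + (-0.4714)·(-3) + 0.4714·(-1) = 2.8284.
u_2 = w_2 − 2.8284·q_1 = (2.0000, 4.6667, -1.6667, -2.3333).
‖u_2‖ = 5.8310, so q_2 = (0.3430, 0.8003, -0.2858, -0.4002).
Qᵀb = (2.1213, 3.0870).
Back-substitute: x_2 = 3.0870/5.8310 = 0.5294.
x_1 = (2.1213 − 2.8284·0.5294)/4.2426 = 0.1471.

x = (0.1471, 0.5294)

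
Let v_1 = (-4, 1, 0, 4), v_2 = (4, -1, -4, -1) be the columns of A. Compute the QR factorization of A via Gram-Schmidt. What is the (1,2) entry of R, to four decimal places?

r_{12} = -3.6556

q_1 = v_1/‖v_1‖ = (-4, 1, 0, 4)/5.7446 = (-0.6963, 0.1741, 0.0000, 0.6963).
r_{12} = q_1·v_2 = -3.6556.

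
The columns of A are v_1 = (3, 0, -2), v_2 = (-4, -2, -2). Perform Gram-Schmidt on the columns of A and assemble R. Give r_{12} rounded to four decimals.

e_1 = v_1/‖v_1‖ = (3, 0, -2)/3.6056 = (0.8321, 0.0000, -0.5547).
r_{12} = e_1·v_2 = -2.2188.

r_{12} = -2.2188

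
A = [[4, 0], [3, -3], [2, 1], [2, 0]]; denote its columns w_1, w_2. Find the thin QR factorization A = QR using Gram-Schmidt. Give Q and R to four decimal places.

e_1 = w_1/‖w_1‖ = (4, 3, 2, 2)/5.7446 = (0.6963, 0.5222, 0.3482, 0.3482).
r_{12} = e_1·w_2 = -1.2185.
u_2 = w_2 + 1.2185·e_1 = (0.8485, -2.3636, 1.4242, 0.4242).
‖u_2‖ = 2.9181, so e_2 = (0.2908, -0.8100, 0.4881, 0.1454).

Q = [[0.6963, 0.2908], [0.5222, -0.8100], [0.3482, 0.4881], [0.3482, 0.1454]], R = [[5.7446, -1.2185], [0.0000, 2.9181]]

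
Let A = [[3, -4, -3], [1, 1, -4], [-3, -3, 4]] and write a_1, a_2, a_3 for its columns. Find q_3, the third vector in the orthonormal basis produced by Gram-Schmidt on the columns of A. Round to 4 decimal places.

q_3 = (0.0000, -0.9487, -0.3162)

a_1 = (3, 1, -3); ‖a_1‖ = 4.3589, so q_1 = (0.6882, 0.2294, -0.6882).
q_1·a_2 = 0.6882·(-4) + 0.2294·1 + (-0.6882)·(-3) = -0.4588.
u_2 = a_2 + 0.4588·q_1 = (-3.6842, 1.1053, -3.3158).
‖u_2‖ = 5.0783, so q_2 = (-0.7255, 0.2176, -0.6529).
q_1·a_3 = 0.6882·(-3) + 0.2294·(-4) + (-0.6882)·4 = -5.7354; q_2·a_3 = (-0.7255)·(-3) + 0.2176·(-4) + (-0.6529)·4 = -1.3059.
u_3 = a_3 + 5.7354·q_1 + 1.3059·q_2 = (0.0000, -2.4000, -0.8000).
‖u_3‖ = 2.5298, so q_3 = (0.0000, -0.9487, -0.3162).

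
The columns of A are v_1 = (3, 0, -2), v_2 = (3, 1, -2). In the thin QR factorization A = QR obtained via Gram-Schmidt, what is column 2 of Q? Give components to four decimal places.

v_1 = (3, 0, -2); ‖v_1‖ = 3.6056, so e_1 = (0.8321, 0.0000, -0.5547).
e_1·v_2 = 0.8321·3 + 0.0000·1 + (-0.5547)·(-2) = 3.6056.
u_2 = v_2 − 3.6056·e_1 = (0.0000, 1.0000, 0.0000).
‖u_2‖ = 1.0000, so e_2 = (0.0000, 1.0000, 0.0000).

e_2 = (0.0000, 1.0000, 0.0000)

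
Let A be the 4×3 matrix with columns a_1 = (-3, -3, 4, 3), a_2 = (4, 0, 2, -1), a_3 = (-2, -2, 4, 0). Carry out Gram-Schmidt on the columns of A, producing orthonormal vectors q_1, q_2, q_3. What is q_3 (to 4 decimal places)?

q_3 = (-0.3923, 0.0302, 0.3621, -0.8450)

q_1 = a_1/‖a_1‖ = (-3, -3, 4, 3)/6.5574 = (-0.4575, -0.4575, 0.6100, 0.4575).
r_{12} = q_1·a_2 = -1.0675.
u_2 = a_2 + 1.0675·q_1 = (3.5116, -0.4884, 2.6512, -0.5116).
‖u_2‖ = 4.4565, so q_2 = (0.7880, -0.1096, 0.5949, -0.1148).
r_{13} = q_1·a_3 = 4.2700; r_{23} = q_2·a_3 = 1.0228.
u_3 = a_3 − 4.2700·q_1 − 1.0228·q_2 = (-0.8525, 0.0656, 0.7869, -1.8361).
‖u_3‖ = 2.1729, so q_3 = (-0.3923, 0.0302, 0.3621, -0.8450).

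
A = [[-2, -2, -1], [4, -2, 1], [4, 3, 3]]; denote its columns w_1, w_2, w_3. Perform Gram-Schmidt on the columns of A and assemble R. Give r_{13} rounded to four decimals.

r_{13} = 3.0000

w_1 = (-2, 4, 4); ‖w_1‖ = 6.0000, so q_1 = (-0.3333, 0.6667, 0.6667).
r_{13} = q_1·w_3 = 3.0000.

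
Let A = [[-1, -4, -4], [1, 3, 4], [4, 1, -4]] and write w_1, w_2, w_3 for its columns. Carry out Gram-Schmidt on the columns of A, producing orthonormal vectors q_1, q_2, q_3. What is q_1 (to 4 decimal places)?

q_1 = (-0.2357, 0.2357, 0.9428)

w_1 = (-1, 1, 4); ‖w_1‖ = 4.2426, so q_1 = (-0.2357, 0.2357, 0.9428).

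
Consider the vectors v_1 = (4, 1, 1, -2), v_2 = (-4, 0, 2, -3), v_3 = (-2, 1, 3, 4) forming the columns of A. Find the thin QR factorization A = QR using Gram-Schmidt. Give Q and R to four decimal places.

v_1 = (4, 1, 1, -2); ‖v_1‖ = 4.6904, so e_1 = (0.8528, 0.2132, 0.2132, -0.4264).
e_1·v_2 = 0.8528·(-4) + 0.2132·0 + 0.2132·2 + (-0.4264)·(-3) = -1.7056.
u_2 = v_2 + 1.7056·e_1 = (-2.5455, 0.3636, 2.3636, -3.7273).
‖u_2‖ = 5.1079, so e_2 = (-0.4983, 0.0712, 0.4627, -0.7297).
e_1·v_3 = 0.8528·(-2) + 0.2132·1 + 0.2132·3 + (-0.4264)·4 = -2.5584; e_2·v_3 = (-0.4983)·(-2) + 0.0712·1 + 0.4627·3 + (-0.7297)·4 = -0.4627.
u_3 = v_3 + 2.5584·e_1 + 0.4627·e_2 = (-0.0488, 1.5784, 3.7596, 2.5714).
‖u_3‖ = 4.8208, so e_3 = (-0.0101, 0.3274, 0.7799, 0.5334).

Q = [[0.8528, -0.4983, -0.0101], [0.2132, 0.0712, 0.3274], [0.2132, 0.4627, 0.7799], [-0.4264, -0.7297, 0.5334]], R = [[4.6904, -1.7056, -2.5584], [0.0000, 5.1079, -0.4627], [0.0000, 0.0000, 4.8208]]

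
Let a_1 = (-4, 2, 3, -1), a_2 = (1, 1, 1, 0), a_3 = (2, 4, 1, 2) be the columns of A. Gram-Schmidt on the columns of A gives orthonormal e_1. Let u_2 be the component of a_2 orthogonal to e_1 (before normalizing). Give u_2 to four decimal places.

a_1 = (-4, 2, 3, -1); ‖a_1‖ = 5.4772, so e_1 = (-0.7303, 0.3651, 0.5477, -0.1826).
e_1·a_2 = (-0.7303)·1 + 0.3651·1 + 0.5477·1 + (-0.1826)·0 = 0.1826.
u_2 = a_2 − 0.1826·e_1 = (1.1333, 0.9333, 0.9000, 0.0333).

u_2 = (1.1333, 0.9333, 0.9000, 0.0333)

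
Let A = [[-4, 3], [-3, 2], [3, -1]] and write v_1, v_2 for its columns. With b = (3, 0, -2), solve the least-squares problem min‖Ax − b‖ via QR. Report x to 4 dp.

v_1 = (-4, -3, 3); ‖v_1‖ = 5.8310, so e_1 = (-0.6860, -0.5145, 0.5145).
e_1·v_2 = (-0.6860)·3 + (-0.5145)·2 + 0.5145·(-1) = -3.6015.
u_2 = v_2 + 3.6015·e_1 = (0.5294, 0.1471, 0.8529).
‖u_2‖ = 1.0146, so e_2 = (0.5218, 0.1449, 0.8407).
Qᵀb = (-3.0870, -0.1160).
Back-substitute: x_2 = -0.1160/1.0146 = -0.1143.
x_1 = (-3.0870 + 3.6015·(-0.1143))/5.8310 = -0.6000.

x = (-0.6000, -0.1143)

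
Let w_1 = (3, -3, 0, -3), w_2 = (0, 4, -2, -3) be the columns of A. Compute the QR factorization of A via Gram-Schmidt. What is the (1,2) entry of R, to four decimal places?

r_{12} = -0.5774

q_1 = w_1/‖w_1‖ = (3, -3, 0, -3)/5.1962 = (0.5774, -0.5774, 0.0000, -0.5774).
r_{12} = q_1·w_2 = -0.5774.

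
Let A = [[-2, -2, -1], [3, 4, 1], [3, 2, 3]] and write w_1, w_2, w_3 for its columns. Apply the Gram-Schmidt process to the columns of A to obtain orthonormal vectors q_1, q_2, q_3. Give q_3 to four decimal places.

q_1 = w_1/‖w_1‖ = (-2, 3, 3)/4.6904 = (-0.4264, 0.6396, 0.6396).
r_{12} = q_1·w_2 = 4.6904.
u_2 = w_2 − 4.6904·q_1 = (0.0000, 1.0000, -1.0000).
‖u_2‖ = 1.4142, so q_2 = (0.0000, 0.7071, -0.7071).
r_{13} = q_1·w_3 = 2.9848; r_{23} = q_2·w_3 = -1.4142.
u_3 = w_3 − 2.9848·q_1 + 1.4142·q_2 = (0.2727, 0.0909, 0.0909).
‖u_3‖ = 0.3015, so q_3 = (0.9045, 0.3015, 0.3015).

q_3 = (0.9045, 0.3015, 0.3015)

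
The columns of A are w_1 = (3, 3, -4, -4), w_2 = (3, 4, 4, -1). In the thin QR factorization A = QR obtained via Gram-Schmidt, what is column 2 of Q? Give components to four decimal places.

q_2 = (0.3871, 0.5445, 0.7428, -0.0441)

q_1 = w_1/‖w_1‖ = (3, 3, -4, -4)/7.0711 = (0.4243, 0.4243, -0.5657, -0.5657).
r_{12} = q_1·w_2 = 1.2728.
u_2 = w_2 − 1.2728·q_1 = (2.4600, 3.4600, 4.7200, -0.2800).
‖u_2‖ = 6.3545, so q_2 = (0.3871, 0.5445, 0.7428, -0.0441).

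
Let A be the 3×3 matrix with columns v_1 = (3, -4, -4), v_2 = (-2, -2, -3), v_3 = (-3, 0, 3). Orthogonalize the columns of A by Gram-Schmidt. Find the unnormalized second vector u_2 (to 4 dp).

u_2 = (-3.0244, -0.6341, -1.6341)

v_1 = (3, -4, -4); ‖v_1‖ = 6.4031, so e_1 = (0.4685, -0.6247, -0.6247).
e_1·v_2 = 0.4685·(-2) + (-0.6247)·(-2) + (-0.6247)·(-3) = 2.1864.
u_2 = v_2 − 2.1864·e_1 = (-3.0244, -0.6341, -1.6341).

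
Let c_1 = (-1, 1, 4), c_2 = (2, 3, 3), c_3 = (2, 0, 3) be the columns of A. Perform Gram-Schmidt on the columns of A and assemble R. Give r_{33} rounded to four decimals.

q_1 = c_1/‖c_1‖ = (-1, 1, 4)/4.2426 = (-0.2357, 0.2357, 0.9428).
r_{12} = q_1·c_2 = 3.0641.
u_2 = c_2 − 3.0641·q_1 = (2.7222, 2.2778, 0.1111).
‖u_2‖ = 3.5512, so q_2 = (0.7666, 0.6414, 0.0313).
r_{13} = q_1·c_3 = 2.3570; r_{23} = q_2·c_3 = 1.6270.
u_3 = c_3 − 2.3570·q_1 − 1.6270·q_2 = (1.3084, -1.5991, 0.7269).
r_{33} = ‖u_3‖ = 2.1903.

r_{33} = 2.1903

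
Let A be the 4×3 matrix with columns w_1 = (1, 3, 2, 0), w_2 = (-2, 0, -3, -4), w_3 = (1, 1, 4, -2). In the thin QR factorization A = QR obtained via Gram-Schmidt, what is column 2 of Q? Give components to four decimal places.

e_1 = w_1/‖w_1‖ = (1, 3, 2, 0)/3.7417 = (0.2673, 0.8018, 0.5345, 0.0000).
r_{12} = e_1·w_2 = -2.1381.
u_2 = w_2 + 2.1381·e_1 = (-1.4286, 1.7143, -1.8571, -4.0000).
‖u_2‖ = 4.9425, so e_2 = (-0.2890, 0.3468, -0.3757, -0.8093).

e_2 = (-0.2890, 0.3468, -0.3757, -0.8093)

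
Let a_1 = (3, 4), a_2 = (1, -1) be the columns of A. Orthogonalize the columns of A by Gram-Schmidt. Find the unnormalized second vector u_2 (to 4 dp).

e_1 = a_1/‖a_1‖ = (3, 4)/5.0000 = (0.6000, 0.8000).
r_{12} = e_1·a_2 = -0.2000.
u_2 = a_2 + 0.2000·e_1 = (1.1200, -0.8400).

u_2 = (1.1200, -0.8400)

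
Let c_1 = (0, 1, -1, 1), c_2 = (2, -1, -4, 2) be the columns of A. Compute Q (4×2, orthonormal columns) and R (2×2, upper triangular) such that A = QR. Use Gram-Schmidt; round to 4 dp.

e_1 = c_1/‖c_1‖ = (0, 1, -1, 1)/1.7321 = (0.0000, 0.5774, -0.5774, 0.5774).
r_{12} = e_1·c_2 = 2.8868.
u_2 = c_2 − 2.8868·e_1 = (2.0000, -2.6667, -2.3333, 0.3333).
‖u_2‖ = 4.0825, so e_2 = (0.4899, -0.6532, -0.5715, 0.0816).

Q = [[0.0000, 0.4899], [0.5774, -0.6532], [-0.5774, -0.5715], [0.5774, 0.0816]], R = [[1.7321, 2.8868], [0.0000, 4.0825]]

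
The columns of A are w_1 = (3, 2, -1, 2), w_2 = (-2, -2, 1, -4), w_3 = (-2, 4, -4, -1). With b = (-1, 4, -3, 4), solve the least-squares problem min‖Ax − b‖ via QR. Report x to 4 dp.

q_1 = w_1/‖w_1‖ = (3, 2, -1, 2)/4.2426 = (0.7071, 0.4714, -0.2357, 0.4714).
r_{12} = q_1·w_2 = -4.4783.
u_2 = w_2 + 4.4783·q_1 = (1.1667, 0.1111, -0.0556, -1.8889).
‖u_2‖ = 2.2236, so q_2 = (0.5247, 0.0500, -0.0250, -0.8495).
r_{13} = q_1·w_3 = 0.9428; r_{23} = q_2·w_3 = 0.0999.
u_3 = w_3 − 0.9428·q_1 − 0.0999·q_2 = (-2.7191, 3.5506, -3.7753, -1.3596).
‖u_3‖ = 6.0084, so q_3 = (-0.4525, 0.5909, -0.6283, -0.2263).
Qᵀb = (3.7712, -3.6477, 3.7962).
Back-substitute: x_3 = 3.7962/6.0084 = 0.6318.
x_2 = (-3.6477 − 0.0999·0.6318)/2.2236 = -1.6688.
x_1 = (3.7712 + 4.4783·(-1.6688) − 0.9428·0.6318)/4.2426 = -1.0131.

x = (-1.0131, -1.6688, 0.6318)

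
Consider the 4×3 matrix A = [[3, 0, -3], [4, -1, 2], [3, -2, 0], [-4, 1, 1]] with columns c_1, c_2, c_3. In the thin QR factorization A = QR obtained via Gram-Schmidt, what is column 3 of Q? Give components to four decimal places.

c_1 = (3, 4, 3, -4); ‖c_1‖ = 7.0711, so e_1 = (0.4243, 0.5657, 0.4243, -0.5657).
e_1·c_2 = 0.4243·0 + 0.5657·(-1) + 0.4243·(-2) + (-0.5657)·1 = -1.9799.
u_2 = c_2 + 1.9799·e_1 = (0.8400, 0.1200, -1.1600, -0.1200).
‖u_2‖ = 1.4422, so e_2 = (0.5824, 0.0832, -0.8043, -0.0832).
e_1·c_3 = 0.4243·(-3) + 0.5657·2 + 0.4243·0 + (-0.5657)·1 = -0.7071; e_2·c_3 = 0.5824·(-3) + 0.0832·2 + (-0.8043)·0 + (-0.0832)·1 = -1.6641.
u_3 = c_3 + 0.7071·e_1 + 1.6641·e_2 = (-1.7308, 2.5385, -1.0385, 0.4615).
‖u_3‖ = 3.2758, so e_3 = (-0.5284, 0.7749, -0.3170, 0.1409).

e_3 = (-0.5284, 0.7749, -0.3170, 0.1409)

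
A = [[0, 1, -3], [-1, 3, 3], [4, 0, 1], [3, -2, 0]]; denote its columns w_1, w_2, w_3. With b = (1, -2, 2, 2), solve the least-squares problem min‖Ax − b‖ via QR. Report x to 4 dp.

x = (0.5934, -0.1042, -0.3668)

q_1 = w_1/‖w_1‖ = (0, -1, 4, 3)/5.0990 = (0.0000, -0.1961, 0.7845, 0.5883).
r_{12} = q_1·w_2 = -1.7650.
u_2 = w_2 + 1.7650·q_1 = (1.0000, 2.6538, 1.3846, -0.9615).
‖u_2‖ = 3.2992, so q_2 = (0.3031, 0.8044, 0.4197, -0.2914).
r_{13} = q_1·w_3 = 0.1961; r_{23} = q_2·w_3 = 1.9236.
u_3 = w_3 − 0.1961·q_1 − 1.9236·q_2 = (-3.5830, 1.4912, 0.0389, 0.4452).
‖u_3‖ = 3.9066, so q_3 = (-0.9172, 0.3817, 0.0099, 0.1140).
Qᵀb = (3.1379, -1.0492, -1.4327).
Back-substitute: x_3 = -1.4327/3.9066 = -0.3668.
x_2 = (-1.0492 − 1.9236·(-0.3668))/3.2992 = -0.1042.
x_1 = (3.1379 + 1.7650·(-0.1042) − 0.1961·(-0.3668))/5.0990 = 0.5934.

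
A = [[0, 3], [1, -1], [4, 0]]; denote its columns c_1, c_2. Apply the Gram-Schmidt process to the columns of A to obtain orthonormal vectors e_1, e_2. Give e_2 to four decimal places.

e_2 = (0.9515, -0.2985, 0.0746)

e_1 = c_1/‖c_1‖ = (0, 1, 4)/4.1231 = (0.0000, 0.2425, 0.9701).
r_{12} = e_1·c_2 = -0.2425.
u_2 = c_2 + 0.2425·e_1 = (3.0000, -0.9412, 0.2353).
‖u_2‖ = 3.1530, so e_2 = (0.9515, -0.2985, 0.0746).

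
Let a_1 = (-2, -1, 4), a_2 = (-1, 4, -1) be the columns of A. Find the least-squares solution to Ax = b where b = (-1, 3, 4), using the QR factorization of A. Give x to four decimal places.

a_1 = (-2, -1, 4); ‖a_1‖ = 4.5826, so e_1 = (-0.4364, -0.2182, 0.8729).
e_1·a_2 = (-0.4364)·(-1) + (-0.2182)·4 + 0.8729·(-1) = -1.3093.
u_2 = a_2 + 1.3093·e_1 = (-1.5714, 3.7143, 0.1429).
‖u_2‖ = 4.0356, so e_2 = (-0.3894, 0.9204, 0.0354).
Qᵀb = (3.2733, 3.2922).
Back-substitute: x_2 = 3.2922/4.0356 = 0.8158.
x_1 = (3.2733 + 1.3093·0.8158)/4.5826 = 0.9474.

x = (0.9474, 0.8158)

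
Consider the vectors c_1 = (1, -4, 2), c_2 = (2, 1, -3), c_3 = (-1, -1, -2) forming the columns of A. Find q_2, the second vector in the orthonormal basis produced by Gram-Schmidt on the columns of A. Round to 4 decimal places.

q_1 = c_1/‖c_1‖ = (1, -4, 2)/4.5826 = (0.2182, -0.8729, 0.4364).
r_{12} = q_1·c_2 = -1.7457.
u_2 = c_2 + 1.7457·q_1 = (2.3810, -0.5238, -2.2381).
‖u_2‖ = 3.3094, so q_2 = (0.7194, -0.1583, -0.6763).

q_2 = (0.7194, -0.1583, -0.6763)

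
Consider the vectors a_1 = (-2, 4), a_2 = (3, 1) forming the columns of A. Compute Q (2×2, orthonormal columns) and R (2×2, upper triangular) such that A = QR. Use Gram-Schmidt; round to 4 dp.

Q = [[-0.4472, 0.8944], [0.8944, 0.4472]], R = [[4.4721, -0.4472], [0.0000, 3.1305]]

a_1 = (-2, 4); ‖a_1‖ = 4.4721, so q_1 = (-0.4472, 0.8944).
q_1·a_2 = (-0.4472)·3 + 0.8944·1 = -0.4472.
u_2 = a_2 + 0.4472·q_1 = (2.8000, 1.4000).
‖u_2‖ = 3.1305, so q_2 = (0.8944, 0.4472).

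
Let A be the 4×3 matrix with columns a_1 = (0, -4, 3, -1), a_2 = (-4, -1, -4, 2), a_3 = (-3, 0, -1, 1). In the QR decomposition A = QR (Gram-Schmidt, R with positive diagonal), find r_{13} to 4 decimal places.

r_{13} = -0.7845

e_1 = a_1/‖a_1‖ = (0, -4, 3, -1)/5.0990 = (0.0000, -0.7845, 0.5883, -0.1961).
r_{13} = e_1·a_3 = -0.7845.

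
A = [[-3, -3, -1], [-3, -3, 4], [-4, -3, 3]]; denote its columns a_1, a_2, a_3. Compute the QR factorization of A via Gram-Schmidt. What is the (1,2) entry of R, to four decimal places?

a_1 = (-3, -3, -4); ‖a_1‖ = 5.8310, so e_1 = (-0.5145, -0.5145, -0.6860).
r_{12} = e_1·a_2 = 5.1450.

r_{12} = 5.1450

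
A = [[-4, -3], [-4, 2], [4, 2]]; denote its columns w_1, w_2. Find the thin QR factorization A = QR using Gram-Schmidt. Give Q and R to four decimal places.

e_1 = w_1/‖w_1‖ = (-4, -4, 4)/6.9282 = (-0.5774, -0.5774, 0.5774).
r_{12} = e_1·w_2 = 1.7321.
u_2 = w_2 − 1.7321·e_1 = (-2.0000, 3.0000, 1.0000).
‖u_2‖ = 3.7417, so e_2 = (-0.5345, 0.8018, 0.2673).

Q = [[-0.5774, -0.5345], [-0.5774, 0.8018], [0.5774, 0.2673]], R = [[6.9282, 1.7321], [0.0000, 3.7417]]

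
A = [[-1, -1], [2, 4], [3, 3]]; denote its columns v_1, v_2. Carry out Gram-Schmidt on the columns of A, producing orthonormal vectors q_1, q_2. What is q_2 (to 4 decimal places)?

q_1 = v_1/‖v_1‖ = (-1, 2, 3)/3.7417 = (-0.2673, 0.5345, 0.8018).
r_{12} = q_1·v_2 = 4.8107.
u_2 = v_2 − 4.8107·q_1 = (0.2857, 1.4286, -0.8571).
‖u_2‖ = 1.6903, so q_2 = (0.1690, 0.8452, -0.5071).

q_2 = (0.1690, 0.8452, -0.5071)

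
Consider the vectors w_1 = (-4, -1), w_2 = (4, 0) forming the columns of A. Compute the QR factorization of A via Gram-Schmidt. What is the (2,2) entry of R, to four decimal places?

r_{22} = 0.9701

w_1 = (-4, -1); ‖w_1‖ = 4.1231, so q_1 = (-0.9701, -0.2425).
q_1·w_2 = (-0.9701)·4 + (-0.2425)·0 = -3.8806.
u_2 = w_2 + 3.8806·q_1 = (0.2353, -0.9412).
r_{22} = ‖u_2‖ = 0.9701.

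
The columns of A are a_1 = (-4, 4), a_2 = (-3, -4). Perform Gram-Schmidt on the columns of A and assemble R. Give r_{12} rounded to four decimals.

r_{12} = -0.7071

a_1 = (-4, 4); ‖a_1‖ = 5.6569, so e_1 = (-0.7071, 0.7071).
r_{12} = e_1·a_2 = -0.7071.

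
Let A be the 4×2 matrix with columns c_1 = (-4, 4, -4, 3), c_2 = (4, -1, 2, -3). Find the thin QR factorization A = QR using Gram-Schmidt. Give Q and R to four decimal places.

Q = [[-0.5298, 0.5738], [0.5298, 0.6527], [-0.5298, -0.2439], [0.3974, -0.4304]], R = [[7.5498, -4.9008], [0.0000, 2.4459]]

c_1 = (-4, 4, -4, 3); ‖c_1‖ = 7.5498, so q_1 = (-0.5298, 0.5298, -0.5298, 0.3974).
q_1·c_2 = (-0.5298)·4 + 0.5298·(-1) + (-0.5298)·2 + 0.3974·(-3) = -4.9008.
u_2 = c_2 + 4.9008·q_1 = (1.4035, 1.5965, -0.5965, -1.0526).
‖u_2‖ = 2.4459, so q_2 = (0.5738, 0.6527, -0.2439, -0.4304).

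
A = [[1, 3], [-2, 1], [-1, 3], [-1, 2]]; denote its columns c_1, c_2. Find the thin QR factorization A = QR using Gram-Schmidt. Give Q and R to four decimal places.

c_1 = (1, -2, -1, -1); ‖c_1‖ = 2.6458, so e_1 = (0.3780, -0.7559, -0.3780, -0.3780).
e_1·c_2 = 0.3780·3 + (-0.7559)·1 + (-0.3780)·3 + (-0.3780)·2 = -1.5119.
u_2 = c_2 + 1.5119·e_1 = (3.5714, -0.1429, 2.4286, 1.4286).
‖u_2‖ = 4.5513, so e_2 = (0.7847, -0.0314, 0.5336, 0.3139).

Q = [[0.3780, 0.7847], [-0.7559, -0.0314], [-0.3780, 0.5336], [-0.3780, 0.3139]], R = [[2.6458, -1.5119], [0.0000, 4.5513]]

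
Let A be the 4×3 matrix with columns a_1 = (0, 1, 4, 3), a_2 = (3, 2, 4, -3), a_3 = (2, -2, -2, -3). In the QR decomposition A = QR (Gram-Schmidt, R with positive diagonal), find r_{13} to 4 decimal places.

a_1 = (0, 1, 4, 3); ‖a_1‖ = 5.0990, so q_1 = (0.0000, 0.1961, 0.7845, 0.5883).
r_{13} = q_1·a_3 = -3.7262.

r_{13} = -3.7262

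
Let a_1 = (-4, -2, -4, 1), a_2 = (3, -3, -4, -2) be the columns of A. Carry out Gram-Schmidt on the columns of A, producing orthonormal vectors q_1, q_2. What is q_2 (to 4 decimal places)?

a_1 = (-4, -2, -4, 1); ‖a_1‖ = 6.0828, so q_1 = (-0.6576, -0.3288, -0.6576, 0.1644).
q_1·a_2 = (-0.6576)·3 + (-0.3288)·(-3) + (-0.6576)·(-4) + 0.1644·(-2) = 1.3152.
u_2 = a_2 − 1.3152·q_1 = (3.8649, -2.5676, -3.1351, -2.2162).
‖u_2‖ = 6.0225, so q_2 = (0.6417, -0.4263, -0.5206, -0.3680).

q_2 = (0.6417, -0.4263, -0.5206, -0.3680)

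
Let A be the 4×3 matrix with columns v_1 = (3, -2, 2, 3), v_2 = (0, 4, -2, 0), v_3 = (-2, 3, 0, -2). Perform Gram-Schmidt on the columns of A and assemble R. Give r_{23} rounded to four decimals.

r_{23} = 0.9709

v_1 = (3, -2, 2, 3); ‖v_1‖ = 5.0990, so e_1 = (0.5883, -0.3922, 0.3922, 0.5883).
e_1·v_2 = 0.5883·0 + (-0.3922)·4 + 0.3922·(-2) + 0.5883·0 = -2.3534.
u_2 = v_2 + 2.3534·e_1 = (1.3846, 3.0769, -1.0769, 1.3846).
‖u_2‖ = 3.8028, so e_2 = (0.3641, 0.8091, -0.2832, 0.3641).
r_{23} = e_2·v_3 = 0.9709.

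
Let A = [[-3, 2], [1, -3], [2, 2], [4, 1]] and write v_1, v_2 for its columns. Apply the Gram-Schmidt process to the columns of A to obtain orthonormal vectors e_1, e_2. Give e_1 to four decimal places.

e_1 = v_1/‖v_1‖ = (-3, 1, 2, 4)/5.4772 = (-0.5477, 0.1826, 0.3651, 0.7303).

e_1 = (-0.5477, 0.1826, 0.3651, 0.7303)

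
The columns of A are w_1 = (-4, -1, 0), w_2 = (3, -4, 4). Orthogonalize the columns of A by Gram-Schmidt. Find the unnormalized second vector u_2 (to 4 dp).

w_1 = (-4, -1, 0); ‖w_1‖ = 4.1231, so q_1 = (-0.9701, -0.2425, 0.0000).
q_1·w_2 = (-0.9701)·3 + (-0.2425)·(-4) + 0.0000·4 = -1.9403.
u_2 = w_2 + 1.9403·q_1 = (1.1176, -4.4706, 4.0000).

u_2 = (1.1176, -4.4706, 4.0000)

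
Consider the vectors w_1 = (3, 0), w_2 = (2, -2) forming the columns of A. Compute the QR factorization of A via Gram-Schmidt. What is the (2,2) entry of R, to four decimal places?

r_{22} = 2.0000

e_1 = w_1/‖w_1‖ = (3, 0)/3.0000 = (1.0000, 0.0000).
r_{12} = e_1·w_2 = 2.0000.
u_2 = w_2 − 2.0000·e_1 = (0.0000, -2.0000).
r_{22} = ‖u_2‖ = 2.0000.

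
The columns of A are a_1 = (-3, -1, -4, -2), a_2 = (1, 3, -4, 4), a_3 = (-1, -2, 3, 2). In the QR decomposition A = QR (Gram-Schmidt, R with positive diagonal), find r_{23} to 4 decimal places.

a_1 = (-3, -1, -4, -2); ‖a_1‖ = 5.4772, so e_1 = (-0.5477, -0.1826, -0.7303, -0.3651).
e_1·a_2 = (-0.5477)·1 + (-0.1826)·3 + (-0.7303)·(-4) + (-0.3651)·4 = 0.3651.
u_2 = a_2 − 0.3651·e_1 = (1.2000, 3.0667, -3.7333, 4.1333).
‖u_2‖ = 6.4704, so e_2 = (0.1855, 0.4739, -0.5770, 0.6388).
r_{23} = e_2·a_3 = -1.5867.

r_{23} = -1.5867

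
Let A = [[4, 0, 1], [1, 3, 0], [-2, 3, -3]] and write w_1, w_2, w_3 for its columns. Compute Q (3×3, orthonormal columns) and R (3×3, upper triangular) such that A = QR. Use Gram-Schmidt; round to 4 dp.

w_1 = (4, 1, -2); ‖w_1‖ = 4.5826, so q_1 = (0.8729, 0.2182, -0.4364).
q_1·w_2 = 0.8729·0 + 0.2182·3 + (-0.4364)·3 = -0.6547.
u_2 = w_2 + 0.6547·q_1 = (0.5714, 3.1429, 2.7143).
‖u_2‖ = 4.1918, so q_2 = (0.1363, 0.7498, 0.6475).
q_1·w_3 = 0.8729·1 + 0.2182·0 + (-0.4364)·(-3) = 2.1822; q_2·w_3 = 0.1363·1 + 0.7498·0 + 0.6475·(-3) = -1.8062.
u_3 = w_3 − 2.1822·q_1 + 1.8062·q_2 = (-0.6585, 0.8780, -0.8780).
‖u_3‖ = 1.4056, so q_3 = (-0.4685, 0.6247, -0.6247).

Q = [[0.8729, 0.1363, -0.4685], [0.2182, 0.7498, 0.6247], [-0.4364, 0.6475, -0.6247]], R = [[4.5826, -0.6547, 2.1822], [0.0000, 4.1918, -1.8062], [0.0000, 0.0000, 1.4056]]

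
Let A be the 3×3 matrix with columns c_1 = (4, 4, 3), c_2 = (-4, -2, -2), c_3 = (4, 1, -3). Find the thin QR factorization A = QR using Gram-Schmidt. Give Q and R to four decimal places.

c_1 = (4, 4, 3); ‖c_1‖ = 6.4031, so e_1 = (0.6247, 0.6247, 0.4685).
e_1·c_2 = 0.6247·(-4) + 0.6247·(-2) + 0.4685·(-2) = -4.6852.
u_2 = c_2 + 4.6852·e_1 = (-1.0732, 0.9268, 0.1951).
‖u_2‖ = 1.4314, so e_2 = (-0.7498, 0.6475, 0.1363).
e_1·c_3 = 0.6247·4 + 0.6247·1 + 0.4685·(-3) = 1.7179; e_2·c_3 = (-0.7498)·4 + 0.6475·1 + 0.1363·(-3) = -2.7605.
u_3 = c_3 − 1.7179·e_1 + 2.7605·e_2 = (0.8571, 1.7143, -3.4286).
‖u_3‖ = 3.9279, so e_3 = (0.2182, 0.4364, -0.8729).

Q = [[0.6247, -0.7498, 0.2182], [0.6247, 0.6475, 0.4364], [0.4685, 0.1363, -0.8729]], R = [[6.4031, -4.6852, 1.7179], [0.0000, 1.4314, -2.7605], [0.0000, 0.0000, 3.9279]]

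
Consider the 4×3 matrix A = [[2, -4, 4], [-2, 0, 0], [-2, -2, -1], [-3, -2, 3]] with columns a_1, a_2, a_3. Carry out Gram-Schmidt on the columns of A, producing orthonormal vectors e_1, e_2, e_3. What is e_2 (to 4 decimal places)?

a_1 = (2, -2, -2, -3); ‖a_1‖ = 4.5826, so e_1 = (0.4364, -0.4364, -0.4364, -0.6547).
e_1·a_2 = 0.4364·(-4) + (-0.4364)·0 + (-0.4364)·(-2) + (-0.6547)·(-2) = 0.4364.
u_2 = a_2 − 0.4364·e_1 = (-4.1905, 0.1905, -1.8095, -1.7143).
‖u_2‖ = 4.8795, so e_2 = (-0.8588, 0.0390, -0.3708, -0.3513).

e_2 = (-0.8588, 0.0390, -0.3708, -0.3513)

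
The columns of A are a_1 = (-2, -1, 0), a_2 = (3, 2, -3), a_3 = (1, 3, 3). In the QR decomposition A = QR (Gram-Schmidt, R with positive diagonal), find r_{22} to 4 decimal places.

a_1 = (-2, -1, 0); ‖a_1‖ = 2.2361, so q_1 = (-0.8944, -0.4472, 0.0000).
q_1·a_2 = (-0.8944)·3 + (-0.4472)·2 + 0.0000·(-3) = -3.5777.
u_2 = a_2 + 3.5777·q_1 = (-0.2000, 0.4000, -3.0000).
r_{22} = ‖u_2‖ = 3.0332.

r_{22} = 3.0332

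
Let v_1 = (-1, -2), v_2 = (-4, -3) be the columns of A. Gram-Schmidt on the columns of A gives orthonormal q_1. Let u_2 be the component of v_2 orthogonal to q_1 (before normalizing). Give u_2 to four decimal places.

u_2 = (-2.0000, 1.0000)

v_1 = (-1, -2); ‖v_1‖ = 2.2361, so q_1 = (-0.4472, -0.8944).
q_1·v_2 = (-0.4472)·(-4) + (-0.8944)·(-3) = 4.4721.
u_2 = v_2 − 4.4721·q_1 = (-2.0000, 1.0000).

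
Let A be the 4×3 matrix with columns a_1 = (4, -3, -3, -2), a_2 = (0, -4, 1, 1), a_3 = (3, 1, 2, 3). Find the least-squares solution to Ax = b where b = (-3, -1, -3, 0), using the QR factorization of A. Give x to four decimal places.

x = (-0.0794, 0.1259, -0.7115)

a_1 = (4, -3, -3, -2); ‖a_1‖ = 6.1644, so q_1 = (0.6489, -0.4867, -0.4867, -0.3244).
q_1·a_2 = 0.6489·0 + (-0.4867)·(-4) + (-0.4867)·1 + (-0.3244)·1 = 1.1355.
u_2 = a_2 − 1.1355·q_1 = (-0.7368, -3.4474, 1.5526, 1.3684).
‖u_2‖ = 4.0879, so q_2 = (-0.1803, -0.8433, 0.3798, 0.3348).
q_1·a_3 = 0.6489·3 + (-0.4867)·1 + (-0.4867)·2 + (-0.3244)·3 = -0.4867; q_2·a_3 = (-0.1803)·3 + (-0.8433)·1 + 0.3798·2 + 0.3348·3 = 0.3798.
u_3 = a_3 + 0.4867·q_1 − 0.3798·q_2 = (3.3843, 1.0835, 1.6189, 2.7150).
‖u_3‖ = 4.7559, so q_3 = (0.7116, 0.2278, 0.3404, 0.5709).
Qᵀb = (0.0000, 0.2446, -3.3838).
Back-substitute: x_3 = -3.3838/4.7559 = -0.7115.
x_2 = (0.2446 − 0.3798·(-0.7115))/4.0879 = 0.1259.
x_1 = (0.0000 − 1.1355·0.1259 + 0.4867·(-0.7115))/6.1644 = -0.0794.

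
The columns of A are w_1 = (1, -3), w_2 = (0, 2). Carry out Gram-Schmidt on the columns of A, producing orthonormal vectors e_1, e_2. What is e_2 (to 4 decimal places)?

e_2 = (0.9487, 0.3162)

w_1 = (1, -3); ‖w_1‖ = 3.1623, so e_1 = (0.3162, -0.9487).
e_1·w_2 = 0.3162·0 + (-0.9487)·2 = -1.8974.
u_2 = w_2 + 1.8974·e_1 = (0.6000, 0.2000).
‖u_2‖ = 0.6325, so e_2 = (0.9487, 0.3162).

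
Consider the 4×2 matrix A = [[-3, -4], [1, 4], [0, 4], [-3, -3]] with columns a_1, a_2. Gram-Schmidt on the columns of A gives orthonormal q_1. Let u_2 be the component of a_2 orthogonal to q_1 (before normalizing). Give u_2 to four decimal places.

u_2 = (-0.0526, 2.6842, 4.0000, 0.9474)

a_1 = (-3, 1, 0, -3); ‖a_1‖ = 4.3589, so q_1 = (-0.6882, 0.2294, 0.0000, -0.6882).
q_1·a_2 = (-0.6882)·(-4) + 0.2294·4 + 0.0000·4 + (-0.6882)·(-3) = 5.7354.
u_2 = a_2 − 5.7354·q_1 = (-0.0526, 2.6842, 4.0000, 0.9474).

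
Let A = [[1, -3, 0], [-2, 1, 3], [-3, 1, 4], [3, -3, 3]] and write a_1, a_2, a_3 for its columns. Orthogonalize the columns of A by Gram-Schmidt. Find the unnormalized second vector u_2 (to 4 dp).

q_1 = a_1/‖a_1‖ = (1, -2, -3, 3)/4.7958 = (0.2085, -0.4170, -0.6255, 0.6255).
r_{12} = q_1·a_2 = -3.5447.
u_2 = a_2 + 3.5447·q_1 = (-2.2609, -0.4783, -1.2174, -0.7826).

u_2 = (-2.2609, -0.4783, -1.2174, -0.7826)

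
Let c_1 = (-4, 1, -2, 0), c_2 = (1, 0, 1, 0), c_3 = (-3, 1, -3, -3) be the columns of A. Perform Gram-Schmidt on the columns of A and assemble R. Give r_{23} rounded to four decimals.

r_{23} = -1.0690

c_1 = (-4, 1, -2, 0); ‖c_1‖ = 4.5826, so q_1 = (-0.8729, 0.2182, -0.4364, 0.0000).
q_1·c_2 = (-0.8729)·1 + 0.2182·0 + (-0.4364)·1 + 0.0000·0 = -1.3093.
u_2 = c_2 + 1.3093·q_1 = (-0.1429, 0.2857, 0.4286, 0.0000).
‖u_2‖ = 0.5345, so q_2 = (-0.2673, 0.5345, 0.8018, 0.0000).
r_{23} = q_2·c_3 = -1.0690.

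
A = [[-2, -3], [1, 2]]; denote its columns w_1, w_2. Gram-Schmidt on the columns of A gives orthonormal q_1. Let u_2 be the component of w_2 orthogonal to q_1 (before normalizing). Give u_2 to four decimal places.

u_2 = (0.2000, 0.4000)

q_1 = w_1/‖w_1‖ = (-2, 1)/2.2361 = (-0.8944, 0.4472).
r_{12} = q_1·w_2 = 3.5777.
u_2 = w_2 − 3.5777·q_1 = (0.2000, 0.4000).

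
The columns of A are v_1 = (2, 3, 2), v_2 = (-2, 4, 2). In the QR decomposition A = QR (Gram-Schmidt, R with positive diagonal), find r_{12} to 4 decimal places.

r_{12} = 2.9104

e_1 = v_1/‖v_1‖ = (2, 3, 2)/4.1231 = (0.4851, 0.7276, 0.4851).
r_{12} = e_1·v_2 = 2.9104.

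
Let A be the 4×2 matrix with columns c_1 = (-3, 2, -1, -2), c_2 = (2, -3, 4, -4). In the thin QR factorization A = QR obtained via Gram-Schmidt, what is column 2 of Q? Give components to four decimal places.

q_2 = (0.1036, -0.3279, 0.5523, -0.7594)

q_1 = c_1/‖c_1‖ = (-3, 2, -1, -2)/4.2426 = (-0.7071, 0.4714, -0.2357, -0.4714).
r_{12} = q_1·c_2 = -1.8856.
u_2 = c_2 + 1.8856·q_1 = (0.6667, -2.1111, 3.5556, -4.8889).
‖u_2‖ = 6.4377, so q_2 = (0.1036, -0.3279, 0.5523, -0.7594).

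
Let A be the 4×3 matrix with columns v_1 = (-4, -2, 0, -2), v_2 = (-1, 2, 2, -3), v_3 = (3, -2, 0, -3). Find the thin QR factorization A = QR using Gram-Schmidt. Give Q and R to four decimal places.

Q = [[-0.8165, 0.0000, 0.5757], [-0.4082, 0.6155, -0.5495], [0.0000, 0.4924, -0.0654], [-0.4082, -0.6155, -0.6019]], R = [[4.8990, 1.2247, -0.4082], [0.0000, 4.0620, 0.6155], [0.0000, 0.0000, 4.6319]]

v_1 = (-4, -2, 0, -2); ‖v_1‖ = 4.8990, so q_1 = (-0.8165, -0.4082, 0.0000, -0.4082).
q_1·v_2 = (-0.8165)·(-1) + (-0.4082)·2 + 0.0000·2 + (-0.4082)·(-3) = 1.2247.
u_2 = v_2 − 1.2247·q_1 = (0.0000, 2.5000, 2.0000, -2.5000).
‖u_2‖ = 4.0620, so q_2 = (0.0000, 0.6155, 0.4924, -0.6155).
q_1·v_3 = (-0.8165)·3 + (-0.4082)·(-2) + 0.0000·0 + (-0.4082)·(-3) = -0.4082; q_2·v_3 = 0.0000·3 + 0.6155·(-2) + 0.4924·0 + (-0.6155)·(-3) = 0.6155.
u_3 = v_3 + 0.4082·q_1 − 0.6155·q_2 = (2.6667, -2.5455, -0.3030, -2.7879).
‖u_3‖ = 4.6319, so q_3 = (0.5757, -0.5495, -0.0654, -0.6019).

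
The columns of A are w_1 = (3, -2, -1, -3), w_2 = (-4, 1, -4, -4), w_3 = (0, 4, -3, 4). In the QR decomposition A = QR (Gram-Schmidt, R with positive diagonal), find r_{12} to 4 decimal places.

w_1 = (3, -2, -1, -3); ‖w_1‖ = 4.7958, so q_1 = (0.6255, -0.4170, -0.2085, -0.6255).
r_{12} = q_1·w_2 = 0.4170.

r_{12} = 0.4170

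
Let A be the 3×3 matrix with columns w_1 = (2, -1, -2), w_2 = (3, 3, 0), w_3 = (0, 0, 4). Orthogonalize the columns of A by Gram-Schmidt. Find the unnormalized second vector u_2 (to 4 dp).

u_2 = (2.3333, 3.3333, 0.6667)

q_1 = w_1/‖w_1‖ = (2, -1, -2)/3.0000 = (0.6667, -0.3333, -0.6667).
r_{12} = q_1·w_2 = 1.0000.
u_2 = w_2 − 1.0000·q_1 = (2.3333, 3.3333, 0.6667).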